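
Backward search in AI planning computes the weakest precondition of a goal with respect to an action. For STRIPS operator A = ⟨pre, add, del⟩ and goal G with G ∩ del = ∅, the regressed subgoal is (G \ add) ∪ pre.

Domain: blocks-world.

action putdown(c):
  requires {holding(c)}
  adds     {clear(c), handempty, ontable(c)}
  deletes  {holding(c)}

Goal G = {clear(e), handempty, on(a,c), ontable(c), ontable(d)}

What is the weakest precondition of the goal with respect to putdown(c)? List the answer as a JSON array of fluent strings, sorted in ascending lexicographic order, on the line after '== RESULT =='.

Regress:
  G ∩ del = {}  (empty — regression defined)
  G \ add = {clear(e), handempty, on(a,c), ontable(c), ontable(d)} \ {clear(c), handempty, ontable(c)} = {clear(e), on(a,c), ontable(d)}
  ∪ pre   = {clear(e), on(a,c), ontable(d)} ∪ {holding(c)}
          = {clear(e), holding(c), on(a,c), ontable(d)}

== RESULT ==
["clear(e)", "holding(c)", "on(a,c)", "ontable(d)"]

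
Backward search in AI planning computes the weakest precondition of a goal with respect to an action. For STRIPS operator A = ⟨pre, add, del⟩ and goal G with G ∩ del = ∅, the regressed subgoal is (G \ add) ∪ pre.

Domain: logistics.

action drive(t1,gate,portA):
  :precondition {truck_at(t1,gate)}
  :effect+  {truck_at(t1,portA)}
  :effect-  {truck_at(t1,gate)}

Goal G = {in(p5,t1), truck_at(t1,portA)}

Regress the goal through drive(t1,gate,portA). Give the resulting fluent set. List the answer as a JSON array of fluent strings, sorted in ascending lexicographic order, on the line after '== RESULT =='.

Compute (G \ add) ∪ pre:
  G ∩ del = {}  (empty — regression defined)
  G \ add = {in(p5,t1), truck_at(t1,portA)} \ {truck_at(t1,portA)} = {in(p5,t1)}
  ∪ pre   = {in(p5,t1)} ∪ {truck_at(t1,gate)}
          = {in(p5,t1), truck_at(t1,gate)}

== RESULT ==
["in(p5,t1)", "truck_at(t1,gate)"]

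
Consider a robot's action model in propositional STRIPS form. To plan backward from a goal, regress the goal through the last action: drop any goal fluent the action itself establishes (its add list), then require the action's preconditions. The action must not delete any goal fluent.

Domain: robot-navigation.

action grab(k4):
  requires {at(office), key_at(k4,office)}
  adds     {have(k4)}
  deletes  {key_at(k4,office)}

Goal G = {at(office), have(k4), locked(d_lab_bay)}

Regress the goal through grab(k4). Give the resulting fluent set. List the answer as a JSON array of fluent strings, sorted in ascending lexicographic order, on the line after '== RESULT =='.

Regress:
  G ∩ del = {}  (empty — regression defined)
  G \ add = {at(office), have(k4), locked(d_lab_bay)} \ {have(k4)} = {at(office), locked(d_lab_bay)}
  ∪ pre   = {at(office), locked(d_lab_bay)} ∪ {at(office), key_at(k4,office)}
          = {at(office), key_at(k4,office), locked(d_lab_bay)}

== RESULT ==
["at(office)", "key_at(k4,office)", "locked(d_lab_bay)"]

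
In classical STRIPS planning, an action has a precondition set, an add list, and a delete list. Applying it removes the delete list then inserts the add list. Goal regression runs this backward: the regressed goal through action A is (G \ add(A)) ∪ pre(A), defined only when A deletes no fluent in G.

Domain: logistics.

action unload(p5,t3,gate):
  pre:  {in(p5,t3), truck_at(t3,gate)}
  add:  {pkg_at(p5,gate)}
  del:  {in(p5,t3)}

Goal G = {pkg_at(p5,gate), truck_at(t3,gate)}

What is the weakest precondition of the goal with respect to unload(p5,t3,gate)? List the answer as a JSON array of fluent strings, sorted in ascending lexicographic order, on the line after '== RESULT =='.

Compute (G \ add) ∪ pre:
  G ∩ del = {}  (empty — regression defined)
  G \ add = {pkg_at(p5,gate), truck_at(t3,gate)} \ {pkg_at(p5,gate)} = {truck_at(t3,gate)}
  ∪ pre   = {truck_at(t3,gate)} ∪ {in(p5,t3), truck_at(t3,gate)}
          = {in(p5,t3), truck_at(t3,gate)}

== RESULT ==
["in(p5,t3)", "truck_at(t3,gate)"]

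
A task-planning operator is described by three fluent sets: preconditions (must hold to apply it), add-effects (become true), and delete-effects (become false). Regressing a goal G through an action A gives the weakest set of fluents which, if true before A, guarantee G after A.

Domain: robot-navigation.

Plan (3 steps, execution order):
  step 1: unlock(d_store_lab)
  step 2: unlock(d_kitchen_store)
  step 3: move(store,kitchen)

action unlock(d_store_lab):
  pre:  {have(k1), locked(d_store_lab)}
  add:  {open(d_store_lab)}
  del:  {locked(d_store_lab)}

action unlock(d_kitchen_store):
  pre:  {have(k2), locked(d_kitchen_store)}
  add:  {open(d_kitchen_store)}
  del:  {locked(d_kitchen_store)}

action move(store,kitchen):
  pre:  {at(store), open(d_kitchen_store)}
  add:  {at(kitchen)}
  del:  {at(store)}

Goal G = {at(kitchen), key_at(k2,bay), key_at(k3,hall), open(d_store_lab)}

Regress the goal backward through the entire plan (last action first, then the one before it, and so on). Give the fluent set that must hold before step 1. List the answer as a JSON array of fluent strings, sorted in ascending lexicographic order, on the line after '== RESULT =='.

Regress step by step:
  through step 3 (move(store,kitchen)): drop {at(kitchen)}, keep {key_at(k2,bay), key_at(k3,hall), open(d_store_lab)}, require {at(store), open(d_kitchen_store)}
    → {at(store), key_at(k2,bay), key_at(k3,hall), open(d_kitchen_store), open(d_store_lab)}
  through step 2 (unlock(d_kitchen_store)): drop {open(d_kitchen_store)}, keep {at(store), key_at(k2,bay), key_at(k3,hall), open(d_store_lab)}, require {have(k2), locked(d_kitchen_store)}
    → {at(store), have(k2), key_at(k2,bay), key_at(k3,hall), locked(d_kitchen_store), open(d_store_lab)}
  through step 1 (unlock(d_store_lab)): drop {open(d_store_lab)}, keep {at(store), have(k2), key_at(k2,bay), key_at(k3,hall), locked(d_kitchen_store)}, require {have(k1), locked(d_store_lab)}
    → {at(store), have(k1), have(k2), key_at(k2,bay), key_at(k3,hall), locked(d_kitchen_store), locked(d_store_lab)}

== RESULT ==
["at(store)", "have(k1)", "have(k2)", "key_at(k2,bay)", "key_at(k3,hall)", "locked(d_kitchen_store)", "locked(d_store_lab)"]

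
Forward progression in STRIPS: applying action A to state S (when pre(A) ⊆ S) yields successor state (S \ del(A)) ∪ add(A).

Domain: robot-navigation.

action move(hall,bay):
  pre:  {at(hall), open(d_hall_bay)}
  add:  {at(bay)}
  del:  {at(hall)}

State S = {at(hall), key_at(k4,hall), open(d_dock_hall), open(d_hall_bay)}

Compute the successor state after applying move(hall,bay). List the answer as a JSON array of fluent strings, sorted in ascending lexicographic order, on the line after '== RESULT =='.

Compute (S \ del) ∪ add:
  pre ⊆ S: {at(hall), open(d_hall_bay)} ⊆ S  — applicable
  S \ del = {key_at(k4,hall), open(d_dock_hall), open(d_hall_bay)}
  ∪ add   = {at(bay), key_at(k4,hall), open(d_dock_hall), open(d_hall_bay)}

== RESULT ==
["at(bay)", "key_at(k4,hall)", "open(d_dock_hall)", "open(d_hall_bay)"]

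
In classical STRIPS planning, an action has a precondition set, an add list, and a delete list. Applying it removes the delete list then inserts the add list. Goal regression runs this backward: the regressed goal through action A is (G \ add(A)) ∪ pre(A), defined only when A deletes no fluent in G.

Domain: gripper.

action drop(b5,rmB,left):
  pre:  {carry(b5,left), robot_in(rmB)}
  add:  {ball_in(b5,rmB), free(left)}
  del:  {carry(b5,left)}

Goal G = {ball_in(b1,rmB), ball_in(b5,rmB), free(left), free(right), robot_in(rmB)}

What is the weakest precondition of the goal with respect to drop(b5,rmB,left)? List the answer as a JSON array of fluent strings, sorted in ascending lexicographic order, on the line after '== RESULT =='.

Compute (G \ add) ∪ pre:
  G ∩ del = {}  (empty — regression defined)
  G \ add = {ball_in(b1,rmB), ball_in(b5,rmB), free(left), free(right), robot_in(rmB)} \ {ball_in(b5,rmB), free(left)} = {ball_in(b1,rmB), free(right), robot_in(rmB)}
  ∪ pre   = {ball_in(b1,rmB), free(right), robot_in(rmB)} ∪ {carry(b5,left), robot_in(rmB)}
          = {ball_in(b1,rmB), carry(b5,left), free(right), robot_in(rmB)}

== RESULT ==
["ball_in(b1,rmB)", "carry(b5,left)", "free(right)", "robot_in(rmB)"]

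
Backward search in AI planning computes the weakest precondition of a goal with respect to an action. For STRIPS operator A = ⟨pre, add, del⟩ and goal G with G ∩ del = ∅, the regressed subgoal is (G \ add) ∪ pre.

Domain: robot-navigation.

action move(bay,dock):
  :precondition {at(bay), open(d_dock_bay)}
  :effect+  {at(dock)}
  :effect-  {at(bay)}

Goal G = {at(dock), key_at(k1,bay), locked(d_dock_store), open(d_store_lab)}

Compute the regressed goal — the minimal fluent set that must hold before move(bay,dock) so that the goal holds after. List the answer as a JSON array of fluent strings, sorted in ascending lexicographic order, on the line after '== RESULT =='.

Regress:
  G ∩ del = {}  (empty — regression defined)
  G \ add = {at(dock), key_at(k1,bay), locked(d_dock_store), open(d_store_lab)} \ {at(dock)} = {key_at(k1,bay), locked(d_dock_store), open(d_store_lab)}
  ∪ pre   = {key_at(k1,bay), locked(d_dock_store), open(d_store_lab)} ∪ {at(bay), open(d_dock_bay)}
          = {at(bay), key_at(k1,bay), locked(d_dock_store), open(d_dock_bay), open(d_store_lab)}

== RESULT ==
["at(bay)", "key_at(k1,bay)", "locked(d_dock_store)", "open(d_dock_bay)", "open(d_store_lab)"]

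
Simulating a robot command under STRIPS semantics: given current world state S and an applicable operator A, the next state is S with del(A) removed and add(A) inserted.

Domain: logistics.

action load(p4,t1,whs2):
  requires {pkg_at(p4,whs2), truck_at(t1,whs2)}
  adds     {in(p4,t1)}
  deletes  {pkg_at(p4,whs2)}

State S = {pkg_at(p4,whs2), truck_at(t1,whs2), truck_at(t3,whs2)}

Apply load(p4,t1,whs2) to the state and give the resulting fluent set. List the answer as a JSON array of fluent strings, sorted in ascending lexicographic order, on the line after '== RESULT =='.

Compute (S \ del) ∪ add:
  pre ⊆ S: {pkg_at(p4,whs2), truck_at(t1,whs2)} ⊆ S  — applicable
  S \ del = {truck_at(t1,whs2), truck_at(t3,whs2)}
  ∪ add   = {in(p4,t1), truck_at(t1,whs2), truck_at(t3,whs2)}

== RESULT ==
["in(p4,t1)", "truck_at(t1,whs2)", "truck_at(t3,whs2)"]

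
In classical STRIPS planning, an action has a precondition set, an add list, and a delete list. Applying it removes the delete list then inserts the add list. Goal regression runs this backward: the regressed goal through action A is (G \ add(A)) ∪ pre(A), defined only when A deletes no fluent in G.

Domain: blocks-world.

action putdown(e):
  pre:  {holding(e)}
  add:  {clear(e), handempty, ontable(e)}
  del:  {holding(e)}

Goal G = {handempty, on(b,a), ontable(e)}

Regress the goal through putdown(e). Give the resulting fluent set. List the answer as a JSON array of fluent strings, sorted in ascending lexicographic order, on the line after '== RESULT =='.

Regress:
  G ∩ del = {}  (empty — regression defined)
  G \ add = {handempty, on(b,a), ontable(e)} \ {clear(e), handempty, ontable(e)} = {on(b,a)}
  ∪ pre   = {on(b,a)} ∪ {holding(e)}
          = {holding(e), on(b,a)}

== RESULT ==
["holding(e)", "on(b,a)"]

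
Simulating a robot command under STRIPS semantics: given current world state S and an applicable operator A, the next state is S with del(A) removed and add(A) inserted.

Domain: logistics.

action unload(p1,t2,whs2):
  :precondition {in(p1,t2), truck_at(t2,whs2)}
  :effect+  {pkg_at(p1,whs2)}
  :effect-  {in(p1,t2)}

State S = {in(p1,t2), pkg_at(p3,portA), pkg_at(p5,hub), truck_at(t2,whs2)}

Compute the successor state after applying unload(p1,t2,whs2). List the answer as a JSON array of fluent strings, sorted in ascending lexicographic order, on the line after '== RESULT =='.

Compute (S \ del) ∪ add:
  pre ⊆ S: {in(p1,t2), truck_at(t2,whs2)} ⊆ S  — applicable
  S \ del = {pkg_at(p3,portA), pkg_at(p5,hub), truck_at(t2,whs2)}
  ∪ add   = {pkg_at(p1,whs2), pkg_at(p3,portA), pkg_at(p5,hub), truck_at(t2,whs2)}

== RESULT ==
["pkg_at(p1,whs2)", "pkg_at(p3,portA)", "pkg_at(p5,hub)", "truck_at(t2,whs2)"]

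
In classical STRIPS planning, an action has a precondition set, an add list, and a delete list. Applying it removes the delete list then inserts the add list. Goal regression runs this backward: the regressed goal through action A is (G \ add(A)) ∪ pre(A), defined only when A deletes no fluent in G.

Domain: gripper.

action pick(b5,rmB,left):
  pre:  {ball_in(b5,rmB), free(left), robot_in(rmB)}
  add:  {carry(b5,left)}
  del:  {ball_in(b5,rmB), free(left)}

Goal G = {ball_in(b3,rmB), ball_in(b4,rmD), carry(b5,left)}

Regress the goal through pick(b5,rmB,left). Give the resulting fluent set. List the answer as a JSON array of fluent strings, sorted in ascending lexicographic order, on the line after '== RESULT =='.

Regress:
  G ∩ del = {}  (empty — regression defined)
  G \ add = {ball_in(b3,rmB), ball_in(b4,rmD), carry(b5,left)} \ {carry(b5,left)} = {ball_in(b3,rmB), ball_in(b4,rmD)}
  ∪ pre   = {ball_in(b3,rmB), ball_in(b4,rmD)} ∪ {ball_in(b5,rmB), free(left), robot_in(rmB)}
          = {ball_in(b3,rmB), ball_in(b4,rmD), ball_in(b5,rmB), free(left), robot_in(rmB)}

== RESULT ==
["ball_in(b3,rmB)", "ball_in(b4,rmD)", "ball_in(b5,rmB)", "free(left)", "robot_in(rmB)"]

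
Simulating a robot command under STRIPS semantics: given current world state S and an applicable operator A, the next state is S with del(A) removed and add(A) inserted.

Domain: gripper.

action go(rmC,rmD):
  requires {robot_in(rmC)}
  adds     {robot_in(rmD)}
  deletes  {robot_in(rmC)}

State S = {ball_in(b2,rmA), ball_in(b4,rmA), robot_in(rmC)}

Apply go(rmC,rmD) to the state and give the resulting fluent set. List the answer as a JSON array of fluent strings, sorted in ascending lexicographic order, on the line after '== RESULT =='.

Compute (S \ del) ∪ add:
  pre ⊆ S: {robot_in(rmC)} ⊆ S  — applicable
  S \ del = {ball_in(b2,rmA), ball_in(b4,rmA)}
  ∪ add   = {ball_in(b2,rmA), ball_in(b4,rmA), robot_in(rmD)}

== RESULT ==
["ball_in(b2,rmA)", "ball_in(b4,rmA)", "robot_in(rmD)"]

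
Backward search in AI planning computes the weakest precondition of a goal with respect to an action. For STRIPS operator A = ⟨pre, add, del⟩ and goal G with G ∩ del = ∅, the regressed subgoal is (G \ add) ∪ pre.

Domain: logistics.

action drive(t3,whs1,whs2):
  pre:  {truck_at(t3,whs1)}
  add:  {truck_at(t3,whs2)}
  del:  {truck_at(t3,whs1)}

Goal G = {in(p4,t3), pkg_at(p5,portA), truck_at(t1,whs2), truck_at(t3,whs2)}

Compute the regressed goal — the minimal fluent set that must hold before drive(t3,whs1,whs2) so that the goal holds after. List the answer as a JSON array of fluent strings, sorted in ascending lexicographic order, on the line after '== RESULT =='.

Compute (G \ add) ∪ pre:
  G ∩ del = {}  (empty — regression defined)
  G \ add = {in(p4,t3), pkg_at(p5,portA), truck_at(t1,whs2), truck_at(t3,whs2)} \ {truck_at(t3,whs2)} = {in(p4,t3), pkg_at(p5,portA), truck_at(t1,whs2)}
  ∪ pre   = {in(p4,t3), pkg_at(p5,portA), truck_at(t1,whs2)} ∪ {truck_at(t3,whs1)}
          = {in(p4,t3), pkg_at(p5,portA), truck_at(t1,whs2), truck_at(t3,whs1)}

== RESULT ==
["in(p4,t3)", "pkg_at(p5,portA)", "truck_at(t1,whs2)", "truck_at(t3,whs1)"]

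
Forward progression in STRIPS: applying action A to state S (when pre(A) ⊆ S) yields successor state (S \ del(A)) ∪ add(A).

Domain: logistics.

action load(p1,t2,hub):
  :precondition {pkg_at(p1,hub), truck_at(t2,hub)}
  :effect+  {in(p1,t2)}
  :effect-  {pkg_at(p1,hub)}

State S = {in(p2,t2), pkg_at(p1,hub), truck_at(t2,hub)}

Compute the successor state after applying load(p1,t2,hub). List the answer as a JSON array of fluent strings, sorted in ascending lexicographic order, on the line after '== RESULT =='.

Compute (S \ del) ∪ add:
  pre ⊆ S: {pkg_at(p1,hub), truck_at(t2,hub)} ⊆ S  — applicable
  S \ del = {in(p2,t2), truck_at(t2,hub)}
  ∪ add   = {in(p1,t2), in(p2,t2), truck_at(t2,hub)}

== RESULT ==
["in(p1,t2)", "in(p2,t2)", "truck_at(t2,hub)"]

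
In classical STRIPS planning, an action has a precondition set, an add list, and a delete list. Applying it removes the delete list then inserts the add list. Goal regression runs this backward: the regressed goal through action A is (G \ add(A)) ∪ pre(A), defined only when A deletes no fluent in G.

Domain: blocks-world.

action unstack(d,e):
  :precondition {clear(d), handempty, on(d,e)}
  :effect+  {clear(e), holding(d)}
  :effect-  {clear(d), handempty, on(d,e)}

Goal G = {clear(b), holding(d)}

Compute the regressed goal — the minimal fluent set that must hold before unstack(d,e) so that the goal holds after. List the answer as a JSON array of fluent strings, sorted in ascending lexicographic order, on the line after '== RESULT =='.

Compute (G \ add) ∪ pre:
  G ∩ del = {}  (empty — regression defined)
  G \ add = {clear(b), holding(d)} \ {clear(e), holding(d)} = {clear(b)}
  ∪ pre   = {clear(b)} ∪ {clear(d), handempty, on(d,e)}
          = {clear(b), clear(d), handempty, on(d,e)}

== RESULT ==
["clear(b)", "clear(d)", "handempty", "on(d,e)"]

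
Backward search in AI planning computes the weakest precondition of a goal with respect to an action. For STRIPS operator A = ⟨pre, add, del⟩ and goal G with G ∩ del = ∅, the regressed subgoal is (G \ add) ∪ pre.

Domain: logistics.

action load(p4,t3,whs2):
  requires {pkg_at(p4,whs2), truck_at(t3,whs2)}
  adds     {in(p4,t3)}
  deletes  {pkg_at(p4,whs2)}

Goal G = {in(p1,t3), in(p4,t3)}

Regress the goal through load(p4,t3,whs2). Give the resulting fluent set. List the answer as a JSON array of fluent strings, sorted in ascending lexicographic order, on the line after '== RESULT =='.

Compute (G \ add) ∪ pre:
  G ∩ del = {}  (empty — regression defined)
  G \ add = {in(p1,t3), in(p4,t3)} \ {in(p4,t3)} = {in(p1,t3)}
  ∪ pre   = {in(p1,t3)} ∪ {pkg_at(p4,whs2), truck_at(t3,whs2)}
          = {in(p1,t3), pkg_at(p4,whs2), truck_at(t3,whs2)}

== RESULT ==
["in(p1,t3)", "pkg_at(p4,whs2)", "truck_at(t3,whs2)"]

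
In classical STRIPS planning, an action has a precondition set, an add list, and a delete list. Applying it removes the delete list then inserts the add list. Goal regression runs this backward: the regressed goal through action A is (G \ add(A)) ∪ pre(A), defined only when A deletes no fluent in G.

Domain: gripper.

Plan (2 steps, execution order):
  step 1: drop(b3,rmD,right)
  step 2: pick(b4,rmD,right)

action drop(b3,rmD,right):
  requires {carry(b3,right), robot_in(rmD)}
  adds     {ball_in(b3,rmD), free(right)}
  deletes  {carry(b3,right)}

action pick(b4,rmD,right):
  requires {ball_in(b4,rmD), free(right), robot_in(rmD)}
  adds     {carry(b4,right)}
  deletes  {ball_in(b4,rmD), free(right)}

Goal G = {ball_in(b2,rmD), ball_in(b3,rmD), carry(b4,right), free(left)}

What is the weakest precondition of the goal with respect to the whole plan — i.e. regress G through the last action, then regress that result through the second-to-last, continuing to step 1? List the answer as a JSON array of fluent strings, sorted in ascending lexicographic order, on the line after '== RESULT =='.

Work backward from the goal:
  through step 2 (pick(b4,rmD,right)): drop {carry(b4,right)}, keep {ball_in(b2,rmD), ball_in(b3,rmD), free(left)}, require {ball_in(b4,rmD), free(right), robot_in(rmD)}
    → {ball_in(b2,rmD), ball_in(b3,rmD), ball_in(b4,rmD), free(left), free(right), robot_in(rmD)}
  through step 1 (drop(b3,rmD,right)): drop {ball_in(b3,rmD), free(right)}, keep {ball_in(b2,rmD), ball_in(b4,rmD), free(left), robot_in(rmD)}, require {carry(b3,right), robot_in(rmD)}
    → {ball_in(b2,rmD), ball_in(b4,rmD), carry(b3,right), free(left), robot_in(rmD)}

== RESULT ==
["ball_in(b2,rmD)", "ball_in(b4,rmD)", "carry(b3,right)", "free(left)", "robot_in(rmD)"]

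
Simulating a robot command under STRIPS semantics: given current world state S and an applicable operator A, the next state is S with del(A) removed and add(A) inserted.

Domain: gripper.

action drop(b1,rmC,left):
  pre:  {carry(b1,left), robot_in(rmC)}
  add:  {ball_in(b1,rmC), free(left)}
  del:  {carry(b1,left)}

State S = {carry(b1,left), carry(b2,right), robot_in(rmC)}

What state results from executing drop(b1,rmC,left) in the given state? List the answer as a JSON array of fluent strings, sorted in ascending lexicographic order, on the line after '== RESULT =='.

Compute (S \ del) ∪ add:
  pre ⊆ S: {carry(b1,left), robot_in(rmC)} ⊆ S  — applicable
  S \ del = {carry(b2,right), robot_in(rmC)}
  ∪ add   = {ball_in(b1,rmC), carry(b2,right), free(left), robot_in(rmC)}

== RESULT ==
["ball_in(b1,rmC)", "carry(b2,right)", "free(left)", "robot_in(rmC)"]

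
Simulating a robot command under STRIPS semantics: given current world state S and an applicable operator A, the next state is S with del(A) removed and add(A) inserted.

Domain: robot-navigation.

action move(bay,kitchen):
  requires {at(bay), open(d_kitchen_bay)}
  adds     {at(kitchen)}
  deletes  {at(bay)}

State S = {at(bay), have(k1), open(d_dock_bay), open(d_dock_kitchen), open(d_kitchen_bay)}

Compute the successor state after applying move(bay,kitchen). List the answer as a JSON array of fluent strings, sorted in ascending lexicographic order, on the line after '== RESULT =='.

Progress:
  pre ⊆ S: {at(bay), open(d_kitchen_bay)} ⊆ S  — applicable
  S \ del = {have(k1), open(d_dock_bay), open(d_dock_kitchen), open(d_kitchen_bay)}
  ∪ add   = {at(kitchen), have(k1), open(d_dock_bay), open(d_dock_kitchen), open(d_kitchen_bay)}

== RESULT ==
["at(kitchen)", "have(k1)", "open(d_dock_bay)", "open(d_dock_kitchen)", "open(d_kitchen_bay)"]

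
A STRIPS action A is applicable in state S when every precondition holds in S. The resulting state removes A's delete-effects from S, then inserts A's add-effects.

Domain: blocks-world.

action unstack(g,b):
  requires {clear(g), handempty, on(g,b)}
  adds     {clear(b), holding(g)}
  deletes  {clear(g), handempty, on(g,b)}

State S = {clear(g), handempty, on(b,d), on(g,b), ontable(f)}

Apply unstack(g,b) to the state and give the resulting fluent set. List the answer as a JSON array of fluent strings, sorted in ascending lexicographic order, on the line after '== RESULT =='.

Progress:
  pre ⊆ S: {clear(g), handempty, on(g,b)} ⊆ S  — applicable
  S \ del = {on(b,d), ontable(f)}
  ∪ add   = {clear(b), holding(g), on(b,d), ontable(f)}

== RESULT ==
["clear(b)", "holding(g)", "on(b,d)", "ontable(f)"]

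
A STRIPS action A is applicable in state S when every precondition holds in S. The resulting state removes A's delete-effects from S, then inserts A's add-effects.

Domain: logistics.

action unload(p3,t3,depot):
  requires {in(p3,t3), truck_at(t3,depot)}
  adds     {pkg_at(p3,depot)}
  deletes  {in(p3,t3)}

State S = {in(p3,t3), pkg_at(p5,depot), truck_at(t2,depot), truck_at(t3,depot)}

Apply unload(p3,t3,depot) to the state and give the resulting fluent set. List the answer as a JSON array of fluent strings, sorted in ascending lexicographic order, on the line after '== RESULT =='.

Compute (S \ del) ∪ add:
  pre ⊆ S: {in(p3,t3), truck_at(t3,depot)} ⊆ S  — applicable
  S \ del = {pkg_at(p5,depot), truck_at(t2,depot), truck_at(t3,depot)}
  ∪ add   = {pkg_at(p3,depot), pkg_at(p5,depot), truck_at(t2,depot), truck_at(t3,depot)}

== RESULT ==
["pkg_at(p3,depot)", "pkg_at(p5,depot)", "truck_at(t2,depot)", "truck_at(t3,depot)"]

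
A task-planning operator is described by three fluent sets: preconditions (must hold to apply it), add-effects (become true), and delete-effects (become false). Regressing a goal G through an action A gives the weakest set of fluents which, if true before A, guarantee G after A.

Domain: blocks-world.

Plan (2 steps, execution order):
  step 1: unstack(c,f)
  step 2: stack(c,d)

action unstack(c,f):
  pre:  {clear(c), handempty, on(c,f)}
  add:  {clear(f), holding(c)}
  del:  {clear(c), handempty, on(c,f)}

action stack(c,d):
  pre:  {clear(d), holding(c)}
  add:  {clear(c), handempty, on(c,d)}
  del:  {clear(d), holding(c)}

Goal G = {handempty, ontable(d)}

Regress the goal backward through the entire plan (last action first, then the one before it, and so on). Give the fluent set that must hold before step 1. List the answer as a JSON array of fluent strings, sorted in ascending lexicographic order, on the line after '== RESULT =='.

Regress step by step:
  through step 2 (stack(c,d)): drop {handempty}, keep {ontable(d)}, require {clear(d), holding(c)}
    → {clear(d), holding(c), ontable(d)}
  through step 1 (unstack(c,f)): drop {holding(c)}, keep {clear(d), ontable(d)}, require {clear(c), handempty, on(c,f)}
    → {clear(c), clear(d), handempty, on(c,f), ontable(d)}

== RESULT ==
["clear(c)", "clear(d)", "handempty", "on(c,f)", "ontable(d)"]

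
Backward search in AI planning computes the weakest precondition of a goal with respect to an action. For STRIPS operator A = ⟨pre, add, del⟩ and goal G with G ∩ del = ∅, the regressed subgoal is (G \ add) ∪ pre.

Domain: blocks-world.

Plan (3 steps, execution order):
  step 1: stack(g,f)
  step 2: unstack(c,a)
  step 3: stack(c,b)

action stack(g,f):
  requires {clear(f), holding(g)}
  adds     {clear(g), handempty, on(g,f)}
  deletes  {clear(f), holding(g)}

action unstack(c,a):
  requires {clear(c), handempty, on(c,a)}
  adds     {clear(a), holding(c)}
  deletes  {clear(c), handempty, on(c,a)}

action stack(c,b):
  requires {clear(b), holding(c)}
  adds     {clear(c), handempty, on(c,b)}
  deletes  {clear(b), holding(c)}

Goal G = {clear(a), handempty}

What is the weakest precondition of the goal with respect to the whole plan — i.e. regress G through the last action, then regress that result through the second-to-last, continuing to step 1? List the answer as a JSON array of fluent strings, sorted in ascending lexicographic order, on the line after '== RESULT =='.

Regress step by step:
  through step 3 (stack(c,b)): drop {handempty}, keep {clear(a)}, require {clear(b), holding(c)}
    → {clear(a), clear(b), holding(c)}
  through step 2 (unstack(c,a)): drop {clear(a), holding(c)}, keep {clear(b)}, require {clear(c), handempty, on(c,a)}
    → {clear(b), clear(c), handempty, on(c,a)}
  through step 1 (stack(g,f)): drop {handempty}, keep {clear(b), clear(c), on(c,a)}, require {clear(f), holding(g)}
    → {clear(b), clear(c), clear(f), holding(g), on(c,a)}

== RESULT ==
["clear(b)", "clear(c)", "clear(f)", "holding(g)", "on(c,a)"]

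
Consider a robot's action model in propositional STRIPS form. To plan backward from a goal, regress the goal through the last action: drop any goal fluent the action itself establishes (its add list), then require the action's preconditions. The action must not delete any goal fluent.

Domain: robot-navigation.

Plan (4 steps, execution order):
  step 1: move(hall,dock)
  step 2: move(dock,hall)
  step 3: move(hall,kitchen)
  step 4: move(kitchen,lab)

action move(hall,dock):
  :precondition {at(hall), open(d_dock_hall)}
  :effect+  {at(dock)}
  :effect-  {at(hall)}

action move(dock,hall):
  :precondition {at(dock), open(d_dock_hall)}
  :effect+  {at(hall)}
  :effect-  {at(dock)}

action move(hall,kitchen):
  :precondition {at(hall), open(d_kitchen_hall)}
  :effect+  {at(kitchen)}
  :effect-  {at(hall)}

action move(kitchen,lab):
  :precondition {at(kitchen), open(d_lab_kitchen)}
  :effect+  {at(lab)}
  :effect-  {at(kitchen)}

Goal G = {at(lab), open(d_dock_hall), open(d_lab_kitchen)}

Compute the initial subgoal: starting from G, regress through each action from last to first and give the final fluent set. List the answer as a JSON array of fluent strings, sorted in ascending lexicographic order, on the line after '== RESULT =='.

Work backward from the goal:
  through step 4 (move(kitchen,lab)): drop {at(lab)}, keep {open(d_dock_hall), open(d_lab_kitchen)}, require {at(kitchen), open(d_lab_kitchen)}
    → {at(kitchen), open(d_dock_hall), open(d_lab_kitchen)}
  through step 3 (move(hall,kitchen)): drop {at(kitchen)}, keep {open(d_dock_hall), open(d_lab_kitchen)}, require {at(hall), open(d_kitchen_hall)}
    → {at(hall), open(d_dock_hall), open(d_kitchen_hall), open(d_lab_kitchen)}
  through step 2 (move(dock,hall)): drop {at(hall)}, keep {open(d_dock_hall), open(d_kitchen_hall), open(d_lab_kitchen)}, require {at(dock), open(d_dock_hall)}
    → {at(dock), open(d_dock_hall), open(d_kitchen_hall), open(d_lab_kitchen)}
  through step 1 (move(hall,dock)): drop {at(dock)}, keep {open(d_dock_hall), open(d_kitchen_hall), open(d_lab_kitchen)}, require {at(hall), open(d_dock_hall)}
    → {at(hall), open(d_dock_hall), open(d_kitchen_hall), open(d_lab_kitchen)}

== RESULT ==
["at(hall)", "open(d_dock_hall)", "open(d_kitchen_hall)", "open(d_lab_kitchen)"]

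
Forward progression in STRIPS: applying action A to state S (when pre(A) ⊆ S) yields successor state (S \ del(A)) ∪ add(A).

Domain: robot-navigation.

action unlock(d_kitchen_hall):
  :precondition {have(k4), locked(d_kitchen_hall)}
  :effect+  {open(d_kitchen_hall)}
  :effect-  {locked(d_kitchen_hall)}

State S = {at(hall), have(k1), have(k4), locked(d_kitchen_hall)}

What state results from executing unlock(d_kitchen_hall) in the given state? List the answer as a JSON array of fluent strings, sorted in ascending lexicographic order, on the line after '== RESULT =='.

Compute (S \ del) ∪ add:
  pre ⊆ S: {have(k4), locked(d_kitchen_hall)} ⊆ S  — applicable
  S \ del = {at(hall), have(k1), have(k4)}
  ∪ add   = {at(hall), have(k1), have(k4), open(d_kitchen_hall)}

== RESULT ==
["at(hall)", "have(k1)", "have(k4)", "open(d_kitchen_hall)"]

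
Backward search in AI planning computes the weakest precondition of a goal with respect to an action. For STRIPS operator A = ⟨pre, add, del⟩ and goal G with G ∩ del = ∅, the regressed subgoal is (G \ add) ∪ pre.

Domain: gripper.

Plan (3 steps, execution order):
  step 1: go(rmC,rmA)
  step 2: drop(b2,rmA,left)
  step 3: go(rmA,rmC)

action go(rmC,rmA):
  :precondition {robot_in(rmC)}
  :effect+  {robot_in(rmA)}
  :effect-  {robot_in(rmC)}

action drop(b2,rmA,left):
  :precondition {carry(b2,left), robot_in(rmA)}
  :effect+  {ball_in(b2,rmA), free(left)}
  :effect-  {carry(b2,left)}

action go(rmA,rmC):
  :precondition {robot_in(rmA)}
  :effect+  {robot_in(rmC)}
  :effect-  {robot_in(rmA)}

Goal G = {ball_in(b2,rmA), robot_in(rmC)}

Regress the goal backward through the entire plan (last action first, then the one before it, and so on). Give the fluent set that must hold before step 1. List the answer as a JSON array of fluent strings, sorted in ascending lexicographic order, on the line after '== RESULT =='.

Work backward from the goal:
  through step 3 (go(rmA,rmC)): drop {robot_in(rmC)}, keep {ball_in(b2,rmA)}, require {robot_in(rmA)}
    → {ball_in(b2,rmA), robot_in(rmA)}
  through step 2 (drop(b2,rmA,left)): drop {ball_in(b2,rmA)}, keep {robot_in(rmA)}, require {carry(b2,left), robot_in(rmA)}
    → {carry(b2,left), robot_in(rmA)}
  through step 1 (go(rmC,rmA)): drop {robot_in(rmA)}, keep {carry(b2,left)}, require {robot_in(rmC)}
    → {carry(b2,left), robot_in(rmC)}

== RESULT ==
["carry(b2,left)", "robot_in(rmC)"]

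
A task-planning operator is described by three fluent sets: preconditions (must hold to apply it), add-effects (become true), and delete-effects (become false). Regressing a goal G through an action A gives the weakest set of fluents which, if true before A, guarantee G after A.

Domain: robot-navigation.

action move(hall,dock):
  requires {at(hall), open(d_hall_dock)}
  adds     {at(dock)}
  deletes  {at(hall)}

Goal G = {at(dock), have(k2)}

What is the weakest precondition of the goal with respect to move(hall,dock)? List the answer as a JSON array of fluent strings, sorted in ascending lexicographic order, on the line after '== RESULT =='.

Regress:
  G ∩ del = {}  (empty — regression defined)
  G \ add = {at(dock), have(k2)} \ {at(dock)} = {have(k2)}
  ∪ pre   = {have(k2)} ∪ {at(hall), open(d_hall_dock)}
          = {at(hall), have(k2), open(d_hall_dock)}

== RESULT ==
["at(hall)", "have(k2)", "open(d_hall_dock)"]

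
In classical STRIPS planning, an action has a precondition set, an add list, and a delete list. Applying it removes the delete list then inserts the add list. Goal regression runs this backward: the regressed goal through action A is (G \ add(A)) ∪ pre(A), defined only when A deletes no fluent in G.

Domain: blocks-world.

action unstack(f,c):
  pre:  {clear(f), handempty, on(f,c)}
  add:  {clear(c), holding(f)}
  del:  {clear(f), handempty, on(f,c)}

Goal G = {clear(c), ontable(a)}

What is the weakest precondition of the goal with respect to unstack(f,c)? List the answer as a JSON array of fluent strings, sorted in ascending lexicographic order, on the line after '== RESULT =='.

Compute (G \ add) ∪ pre:
  G ∩ del = {}  (empty — regression defined)
  G \ add = {clear(c), ontable(a)} \ {clear(c), holding(f)} = {ontable(a)}
  ∪ pre   = {ontable(a)} ∪ {clear(f), handempty, on(f,c)}
          = {clear(f), handempty, on(f,c), ontable(a)}

== RESULT ==
["clear(f)", "handempty", "on(f,c)", "ontable(a)"]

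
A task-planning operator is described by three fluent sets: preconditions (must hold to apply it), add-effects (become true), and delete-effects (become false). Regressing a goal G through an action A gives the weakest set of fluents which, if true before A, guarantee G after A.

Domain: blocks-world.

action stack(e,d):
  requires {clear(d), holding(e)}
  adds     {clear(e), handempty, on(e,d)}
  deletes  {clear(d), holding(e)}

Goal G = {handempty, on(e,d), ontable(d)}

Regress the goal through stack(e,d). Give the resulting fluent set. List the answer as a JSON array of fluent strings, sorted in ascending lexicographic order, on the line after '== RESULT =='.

Regress:
  G ∩ del = {}  (empty — regression defined)
  G \ add = {handempty, on(e,d), ontable(d)} \ {clear(e), handempty, on(e,d)} = {ontable(d)}
  ∪ pre   = {ontable(d)} ∪ {clear(d), holding(e)}
          = {clear(d), holding(e), ontable(d)}

== RESULT ==
["clear(d)", "holding(e)", "ontable(d)"]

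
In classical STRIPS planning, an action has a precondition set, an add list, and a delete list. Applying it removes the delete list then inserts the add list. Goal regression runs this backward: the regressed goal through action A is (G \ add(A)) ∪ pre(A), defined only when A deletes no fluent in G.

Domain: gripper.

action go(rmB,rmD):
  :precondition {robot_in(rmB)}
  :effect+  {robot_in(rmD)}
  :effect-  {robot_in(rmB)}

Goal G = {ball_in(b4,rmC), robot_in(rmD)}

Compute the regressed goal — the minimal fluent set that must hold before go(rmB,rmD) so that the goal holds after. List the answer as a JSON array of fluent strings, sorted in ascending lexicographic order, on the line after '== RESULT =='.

Regress:
  G ∩ del = {}  (empty — regression defined)
  G \ add = {ball_in(b4,rmC), robot_in(rmD)} \ {robot_in(rmD)} = {ball_in(b4,rmC)}
  ∪ pre   = {ball_in(b4,rmC)} ∪ {robot_in(rmB)}
          = {ball_in(b4,rmC), robot_in(rmB)}

== RESULT ==
["ball_in(b4,rmC)", "robot_in(rmB)"]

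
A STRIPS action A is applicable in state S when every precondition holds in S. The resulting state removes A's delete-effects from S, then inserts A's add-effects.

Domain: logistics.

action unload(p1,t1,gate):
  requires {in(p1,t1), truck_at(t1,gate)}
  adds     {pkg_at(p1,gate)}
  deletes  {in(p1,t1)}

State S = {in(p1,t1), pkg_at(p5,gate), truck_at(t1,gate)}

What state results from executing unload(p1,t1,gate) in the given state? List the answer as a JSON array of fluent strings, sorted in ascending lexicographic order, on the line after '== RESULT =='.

Compute (S \ del) ∪ add:
  pre ⊆ S: {in(p1,t1), truck_at(t1,gate)} ⊆ S  — applicable
  S \ del = {pkg_at(p5,gate), truck_at(t1,gate)}
  ∪ add   = {pkg_at(p1,gate), pkg_at(p5,gate), truck_at(t1,gate)}

== RESULT ==
["pkg_at(p1,gate)", "pkg_at(p5,gate)", "truck_at(t1,gate)"]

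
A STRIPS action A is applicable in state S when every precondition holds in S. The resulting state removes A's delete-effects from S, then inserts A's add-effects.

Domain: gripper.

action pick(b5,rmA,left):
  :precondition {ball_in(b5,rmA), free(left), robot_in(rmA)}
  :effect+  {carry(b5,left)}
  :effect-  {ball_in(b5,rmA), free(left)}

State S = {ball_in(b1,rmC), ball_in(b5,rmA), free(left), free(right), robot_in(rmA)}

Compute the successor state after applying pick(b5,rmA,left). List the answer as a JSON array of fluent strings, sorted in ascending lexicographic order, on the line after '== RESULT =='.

Compute (S \ del) ∪ add:
  pre ⊆ S: {ball_in(b5,rmA), free(left), robot_in(rmA)} ⊆ S  — applicable
  S \ del = {ball_in(b1,rmC), free(right), robot_in(rmA)}
  ∪ add   = {ball_in(b1,rmC), carry(b5,left), free(right), robot_in(rmA)}

== RESULT ==
["ball_in(b1,rmC)", "carry(b5,left)", "free(right)", "robot_in(rmA)"]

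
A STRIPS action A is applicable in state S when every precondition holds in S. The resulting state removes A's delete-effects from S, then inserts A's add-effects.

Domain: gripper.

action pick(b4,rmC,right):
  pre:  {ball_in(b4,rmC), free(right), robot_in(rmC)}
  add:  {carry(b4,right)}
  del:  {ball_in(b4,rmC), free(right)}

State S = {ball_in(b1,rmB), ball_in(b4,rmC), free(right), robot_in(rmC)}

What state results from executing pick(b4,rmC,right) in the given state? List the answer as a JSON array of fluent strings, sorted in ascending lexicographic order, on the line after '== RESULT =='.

Compute (S \ del) ∪ add:
  pre ⊆ S: {ball_in(b4,rmC), free(right), robot_in(rmC)} ⊆ S  — applicable
  S \ del = {ball_in(b1,rmB), robot_in(rmC)}
  ∪ add   = {ball_in(b1,rmB), carry(b4,right), robot_in(rmC)}

== RESULT ==
["ball_in(b1,rmB)", "carry(b4,right)", "robot_in(rmC)"]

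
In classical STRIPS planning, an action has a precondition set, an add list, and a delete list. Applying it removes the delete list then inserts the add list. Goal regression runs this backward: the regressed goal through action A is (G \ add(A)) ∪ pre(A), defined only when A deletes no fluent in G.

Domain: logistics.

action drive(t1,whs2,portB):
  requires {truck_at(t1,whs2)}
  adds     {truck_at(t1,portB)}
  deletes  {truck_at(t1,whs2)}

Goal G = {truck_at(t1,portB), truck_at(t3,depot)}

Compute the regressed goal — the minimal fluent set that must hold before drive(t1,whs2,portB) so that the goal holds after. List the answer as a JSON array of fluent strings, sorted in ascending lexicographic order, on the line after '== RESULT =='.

Regress:
  G ∩ del = {}  (empty — regression defined)
  G \ add = {truck_at(t1,portB), truck_at(t3,depot)} \ {truck_at(t1,portB)} = {truck_at(t3,depot)}
  ∪ pre   = {truck_at(t3,depot)} ∪ {truck_at(t1,whs2)}
          = {truck_at(t1,whs2), truck_at(t3,depot)}

== RESULT ==
["truck_at(t1,whs2)", "truck_at(t3,depot)"]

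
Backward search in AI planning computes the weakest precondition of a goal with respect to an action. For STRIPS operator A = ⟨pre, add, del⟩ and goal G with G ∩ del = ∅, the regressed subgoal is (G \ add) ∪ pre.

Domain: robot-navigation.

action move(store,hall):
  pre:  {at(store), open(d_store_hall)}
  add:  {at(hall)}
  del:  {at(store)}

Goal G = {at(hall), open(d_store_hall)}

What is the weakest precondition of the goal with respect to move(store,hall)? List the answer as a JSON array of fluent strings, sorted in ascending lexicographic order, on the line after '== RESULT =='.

Compute (G \ add) ∪ pre:
  G ∩ del = {}  (empty — regression defined)
  G \ add = {at(hall), open(d_store_hall)} \ {at(hall)} = {open(d_store_hall)}
  ∪ pre   = {open(d_store_hall)} ∪ {at(store), open(d_store_hall)}
          = {at(store), open(d_store_hall)}

== RESULT ==
["at(store)", "open(d_store_hall)"]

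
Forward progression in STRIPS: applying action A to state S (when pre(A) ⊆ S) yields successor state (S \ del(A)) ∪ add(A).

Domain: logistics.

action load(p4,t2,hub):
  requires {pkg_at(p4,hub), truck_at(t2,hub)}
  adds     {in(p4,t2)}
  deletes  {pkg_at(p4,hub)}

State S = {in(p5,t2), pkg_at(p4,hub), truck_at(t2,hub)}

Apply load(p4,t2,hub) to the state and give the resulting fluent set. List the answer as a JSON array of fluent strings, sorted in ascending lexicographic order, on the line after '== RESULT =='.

Compute (S \ del) ∪ add:
  pre ⊆ S: {pkg_at(p4,hub), truck_at(t2,hub)} ⊆ S  — applicable
  S \ del = {in(p5,t2), truck_at(t2,hub)}
  ∪ add   = {in(p4,t2), in(p5,t2), truck_at(t2,hub)}

== RESULT ==
["in(p4,t2)", "in(p5,t2)", "truck_at(t2,hub)"]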